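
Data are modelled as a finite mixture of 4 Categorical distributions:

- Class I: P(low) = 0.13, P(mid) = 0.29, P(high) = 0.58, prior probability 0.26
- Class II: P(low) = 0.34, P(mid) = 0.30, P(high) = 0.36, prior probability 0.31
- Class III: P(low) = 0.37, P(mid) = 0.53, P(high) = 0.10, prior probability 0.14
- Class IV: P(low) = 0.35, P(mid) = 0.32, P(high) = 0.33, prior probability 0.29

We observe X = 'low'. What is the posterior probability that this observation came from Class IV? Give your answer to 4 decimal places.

0.3470

P(component k | x) = P(Z=k)·f_k(x) / marginal(x), where marginal(x) = Σ_j P(Z=j)·f_j(x).
Categorical probabilities:
  L_I = P(low | comp) = 0.13
  L_II = P(low | comp) = 0.34
  L_III = P(low | comp) = 0.37
  L_IV = P(low | comp) = 0.35
Multiply by the mixture weights:
  P(Z=I)·L_I = 0.26 × 0.13 = 0.0338
  P(Z=II)·L_II = 0.31 × 0.34 = 0.1054
  P(Z=III)·L_III = 0.14 × 0.37 = 0.0518
  P(Z=IV)·L_IV = 0.29 × 0.35 = 0.1015
Sum: 0.0338 + 0.1054 + 0.0518 + 0.1015 = 0.2925
P(Class IV | the observation) = 0.1015 / 0.2925 ≈ 0.3470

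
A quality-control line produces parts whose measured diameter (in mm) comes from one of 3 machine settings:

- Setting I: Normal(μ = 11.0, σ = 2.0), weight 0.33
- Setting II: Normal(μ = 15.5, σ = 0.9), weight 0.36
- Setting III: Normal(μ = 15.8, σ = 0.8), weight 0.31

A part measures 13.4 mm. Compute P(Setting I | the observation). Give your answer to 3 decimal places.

Apply Bayes' rule: the posterior for each component is proportional to its prior times its likelihood at x.
Component likelihoods at x = 13.4 mm:
  p_I = (1/(2.0·√(2π)))·exp(−(13.4−11.0)²/(2·2.0²)) = 0.199471·exp(-0.72000) = 0.097093
  p_II = (1/(0.9·√(2π)))·exp(−(13.4−15.5)²/(2·0.9²)) = 0.443269·exp(-2.72222) = 0.0291354
  p_III = (1/(0.8·√(2π)))·exp(−(13.4−15.8)²/(2·0.8²)) = 0.498678·exp(-4.50000) = 0.00553981
Prior × likelihood for each component:
  π_I·p_I = 0.33 × 0.097093 = 0.0320407
  π_II·p_II = 0.36 × 0.0291354 = 0.0104888
  π_III·p_III = 0.31 × 0.00553981 = 0.00171734
Normaliser: 0.0320407 + 0.0104888 + 0.00171734 = 0.0442468
P(Setting I | data) = 0.0320407 / 0.0442468 ≈ 0.724

0.724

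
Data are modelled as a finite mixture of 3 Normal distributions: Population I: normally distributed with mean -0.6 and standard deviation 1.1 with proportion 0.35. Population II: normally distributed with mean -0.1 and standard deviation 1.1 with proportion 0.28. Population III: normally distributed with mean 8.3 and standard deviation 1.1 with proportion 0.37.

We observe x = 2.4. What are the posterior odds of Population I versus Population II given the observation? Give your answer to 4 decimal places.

0.4012

Since P(k|x) ∝ w_k f_k(x), the posterior odds are w_i f_i(x) / (w_j f_j(x)).
Component likelihoods at x = 2.4:
  p_I = 0.00879777
  p_II = 0.0274087
  p_III = 2.05351e-07
0.00307922 / 0.00767445 ≈ 0.4012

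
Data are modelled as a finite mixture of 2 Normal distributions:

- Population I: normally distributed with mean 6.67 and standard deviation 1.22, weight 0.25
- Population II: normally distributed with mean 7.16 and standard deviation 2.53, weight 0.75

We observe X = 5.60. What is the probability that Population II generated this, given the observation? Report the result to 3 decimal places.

Posterior ∝ prior × likelihood, so P(k | x) ∝ w_k f_k(x); normalise over all components.
Evaluate each component's likelihood at the observed value:
  L_I = (1/(1.22·√(2π)))·exp(−(5.60−6.67)²/(2·1.22²)) = 0.327002·exp(-0.38461) = 0.222596
  L_II = (1/(2.53·√(2π)))·exp(−(5.60−7.16)²/(2·2.53²)) = 0.157685·exp(-0.19010) = 0.130386
Multiply by the mixture weights:
  w_I·L_I = 0.25 × 0.222596 = 0.055649
  w_II·L_II = 0.75 × 0.130386 = 0.0977895
Denominator: 0.055649 + 0.0977895 = 0.153438
P(Population II | x) ≈ 0.637

0.637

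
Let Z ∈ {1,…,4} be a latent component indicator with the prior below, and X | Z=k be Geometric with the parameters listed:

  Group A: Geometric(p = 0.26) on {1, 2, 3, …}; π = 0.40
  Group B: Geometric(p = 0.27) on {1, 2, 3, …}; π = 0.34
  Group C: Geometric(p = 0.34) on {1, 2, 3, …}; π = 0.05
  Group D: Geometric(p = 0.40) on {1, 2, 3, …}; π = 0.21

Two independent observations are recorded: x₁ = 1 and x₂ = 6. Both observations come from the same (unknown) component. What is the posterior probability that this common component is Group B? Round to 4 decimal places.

P(component k | x) = w_k·f_k(x) / marginal(x), where marginal(x) = Σ_j w_j·f_j(x).
Since both observations come from the same component, the likelihood for component k is f_k(x₁)·f_k(x₂).
  L_A = [0.26·(1−0.26)^0 = 0.26·1 = 0.26] × [0.0576942] = 0.0150005
  L_B = [0.27·(1−0.27)^0 = 0.27·1 = 0.27] × [0.0559729] = 0.0151127
  L_C = [0.34·(1−0.34)^0 = 0.34·1 = 0.34] × [0.0425793] = 0.014477
  L_D = [0.40·(1−0.40)^0 = 0.40·1 = 0.4] × [0.031104] = 0.0124416
Multiply by the mixture weights:
  w_A·L_A = 0.40 × 0.0150005 = 0.00600019
  w_B·L_B = 0.34 × 0.0151127 = 0.00513832
  w_C·L_C = 0.05 × 0.014477 = 0.000723848
  w_D·L_D = 0.21 × 0.0124416 = 0.00261274
Evidence: 0.00600019 + 0.00513832 + 0.000723848 + 0.00261274 = 0.0144751
P(Group B | x) ≈ 0.3550

0.3550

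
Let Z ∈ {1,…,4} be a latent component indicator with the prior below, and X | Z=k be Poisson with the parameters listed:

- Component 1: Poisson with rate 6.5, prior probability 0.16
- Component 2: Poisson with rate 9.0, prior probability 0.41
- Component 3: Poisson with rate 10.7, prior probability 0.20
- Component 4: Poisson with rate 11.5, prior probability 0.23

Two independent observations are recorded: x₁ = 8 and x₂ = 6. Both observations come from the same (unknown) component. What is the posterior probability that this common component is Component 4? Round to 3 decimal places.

Posterior ∝ prior × likelihood, so P(k | x) ∝ P(Z=k) f_k(x); normalise over all components.
Since both observations come from the same component, the likelihood for component k is f_k(x₁)·f_k(x₂).
  f_1 = [0.118815] × [0.157483] = 0.0187114
  f_2 = [0.131756] × [0.0910903] = 0.0120017
  f_3 = [0.0960724] × [0.0469915] = 0.00451459
  f_4 = [0.0768556] × [0.0325438] = 0.00250117
Weight by the priors:
  P(Z=1)·f_1 = 0.16 × 0.0187114 = 0.00299382
  P(Z=2)·f_2 = 0.41 × 0.0120017 = 0.00492068
  P(Z=3)·f_3 = 0.20 × 0.00451459 = 0.000902917
  P(Z=4)·f_4 = 0.23 × 0.00250117 = 0.00057527
Marginal: 0.00299382 + 0.00492068 + 0.000902917 + 0.00057527 = 0.00939269
So the posterior for Component 4 is 0.00057527 / 0.00939269 ≈ 0.061.

0.061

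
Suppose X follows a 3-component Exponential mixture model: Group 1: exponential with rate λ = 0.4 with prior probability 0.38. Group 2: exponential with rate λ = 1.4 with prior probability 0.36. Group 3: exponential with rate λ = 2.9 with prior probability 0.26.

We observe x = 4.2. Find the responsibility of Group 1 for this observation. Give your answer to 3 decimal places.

P(component k | x) = P(Z=k)·f_k(x) / marginal(x), where marginal(x) = Σ_j P(Z=j)·f_j(x).
Component likelihoods at x = 4.2:
  L_1 = 0.0745496
  L_2 = 0.0039127
  L_3 = 1.4883e-05
Prior × likelihood for each component:
  P(Z=1)·L_1 = 0.38 × 0.0745496 = 0.0283288
  P(Z=2)·L_2 = 0.36 × 0.0039127 = 0.00140857
  P(Z=3)·L_3 = 0.26 × 1.4883e-05 = 3.86959e-06
Denominator: 0.0283288 + 0.00140857 + 3.86959e-06 = 0.0297413
P(Group 1 | x) ≈ 0.953

0.953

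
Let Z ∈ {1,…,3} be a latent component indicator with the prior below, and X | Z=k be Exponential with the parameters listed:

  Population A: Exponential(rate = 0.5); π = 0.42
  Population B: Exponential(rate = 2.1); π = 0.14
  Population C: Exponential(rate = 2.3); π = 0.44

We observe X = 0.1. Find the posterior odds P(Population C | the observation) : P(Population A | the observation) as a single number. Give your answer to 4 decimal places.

4.0252

Since P(k|x) ∝ π_k f_k(x), the posterior odds are π_i f_i(x) / (π_j f_j(x)).
Evaluate each component's likelihood at the observed value:
  f_A = 0.475615
  f_B = 1.70223
  f_C = 1.82743
Posterior odds = (π_C·f_C) / (π_A·f_A) = (0.44·1.82743) / (0.42·0.475615) = 0.804068 / 0.199758 ≈ 4.0252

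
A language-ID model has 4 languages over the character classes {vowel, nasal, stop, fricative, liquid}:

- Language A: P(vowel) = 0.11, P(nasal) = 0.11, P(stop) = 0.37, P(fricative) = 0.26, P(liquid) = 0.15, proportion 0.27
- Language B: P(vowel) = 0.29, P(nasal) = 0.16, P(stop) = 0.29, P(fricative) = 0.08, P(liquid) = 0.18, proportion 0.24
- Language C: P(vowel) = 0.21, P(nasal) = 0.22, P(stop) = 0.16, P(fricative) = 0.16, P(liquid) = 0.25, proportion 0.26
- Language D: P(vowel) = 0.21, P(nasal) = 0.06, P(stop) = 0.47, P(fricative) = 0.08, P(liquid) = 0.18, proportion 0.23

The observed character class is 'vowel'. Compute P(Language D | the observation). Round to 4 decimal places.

0.2389

Apply Bayes' rule: the posterior for each component is proportional to its prior times its likelihood at x.
Component likelihoods at x = 'vowel':
  L_A = 0.11
  L_B = 0.29
  L_C = 0.21
  L_D = 0.21
Prior × likelihood for each component:
  P(Z=A)·L_A = 0.27 × 0.11 = 0.0297
  P(Z=B)·L_B = 0.24 × 0.29 = 0.0696
  P(Z=C)·L_C = 0.26 × 0.21 = 0.0546
  P(Z=D)·L_D = 0.23 × 0.21 = 0.0483
Marginal: 0.0297 + 0.0696 + 0.0546 + 0.0483 = 0.2022
So the posterior for Language D is 0.0483 / 0.2022 ≈ 0.2389.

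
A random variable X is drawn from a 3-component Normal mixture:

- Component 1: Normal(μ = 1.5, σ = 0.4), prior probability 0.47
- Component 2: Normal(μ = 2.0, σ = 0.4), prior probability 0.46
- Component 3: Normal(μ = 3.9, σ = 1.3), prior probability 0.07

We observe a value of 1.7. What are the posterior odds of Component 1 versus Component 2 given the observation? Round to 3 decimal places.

The posterior odds equal the prior odds times the likelihood ratio: (π_i/π_j)·(f_i(x)/f_j(x)).
Component likelihoods at x = 1.7:
  p_1 = 0.880163
  p_2 = 0.752844
  p_3 = 0.0732955
0.413677 / 0.346308 ≈ 1.195

1.195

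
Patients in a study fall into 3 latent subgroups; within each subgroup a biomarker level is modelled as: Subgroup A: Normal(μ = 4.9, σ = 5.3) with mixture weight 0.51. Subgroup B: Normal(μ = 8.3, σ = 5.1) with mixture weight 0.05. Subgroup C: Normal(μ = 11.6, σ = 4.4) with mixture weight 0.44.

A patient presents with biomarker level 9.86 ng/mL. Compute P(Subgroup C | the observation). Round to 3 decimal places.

P(component k | x) = w_k·f_k(x) / marginal(x), where marginal(x) = Σ_j w_j·f_j(x).
Component likelihoods at x = 9.86 ng/mL:
  L_A = 0.0485796
  L_B = 0.0746488
  L_C = 0.0838492
Prior × likelihood for each component:
  w_A·L_A = 0.51 × 0.0485796 = 0.0247756
  w_B·L_B = 0.05 × 0.0746488 = 0.00373244
  w_C·L_C = 0.44 × 0.0838492 = 0.0368937
Sum: 0.0247756 + 0.00373244 + 0.0368937 = 0.0654017
P(Subgroup C | data) ≈ 0.564

0.564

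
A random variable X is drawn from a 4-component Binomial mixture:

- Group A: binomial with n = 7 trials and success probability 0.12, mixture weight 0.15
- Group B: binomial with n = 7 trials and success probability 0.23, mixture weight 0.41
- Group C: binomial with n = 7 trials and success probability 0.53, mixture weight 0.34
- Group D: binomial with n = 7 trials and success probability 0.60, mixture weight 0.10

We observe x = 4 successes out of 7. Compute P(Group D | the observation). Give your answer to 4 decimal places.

P(component k | x) = π_k·f_k(x) / marginal(x), where marginal(x) = Σ_j π_j·f_j(x).
Evaluate each component's likelihood at the observed value:
  L_A = 0.00494585
  L_B = 0.0447148
  L_C = 0.286725
  L_D = 0.290304
Prior × likelihood for each component:
  π_A·L_A = 0.15 × 0.00494585 = 0.000741878
  π_B·L_B = 0.41 × 0.0447148 = 0.0183331
  π_C·L_C = 0.34 × 0.286725 = 0.0974864
  π_D·L_D = 0.10 × 0.290304 = 0.0290304
Normaliser: 0.000741878 + 0.0183331 + 0.0974864 + 0.0290304 = 0.145592
P(Group D | the observation) ≈ 0.1994

0.1994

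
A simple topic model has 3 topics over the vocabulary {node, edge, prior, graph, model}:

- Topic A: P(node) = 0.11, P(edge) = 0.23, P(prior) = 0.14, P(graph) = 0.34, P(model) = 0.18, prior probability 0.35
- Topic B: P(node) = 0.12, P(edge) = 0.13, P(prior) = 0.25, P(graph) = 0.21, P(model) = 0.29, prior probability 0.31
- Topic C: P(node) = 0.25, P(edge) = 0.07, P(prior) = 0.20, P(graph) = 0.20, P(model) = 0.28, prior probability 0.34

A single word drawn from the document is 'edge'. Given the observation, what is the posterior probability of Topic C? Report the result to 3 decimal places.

0.165

Posterior ∝ prior × likelihood, so P(k | x) ∝ P(Z=k) f_k(x); normalise over all components.
Evaluate each component's likelihood at the observed value:
  f_A = 0.23
  f_B = 0.13
  f_C = 0.07
Prior × likelihood for each component:
  P(Z=A)·f_A = 0.35 × 0.23 = 0.0805
  P(Z=B)·f_B = 0.31 × 0.13 = 0.0403
  P(Z=C)·f_C = 0.34 × 0.07 = 0.0238
Evidence: 0.0805 + 0.0403 + 0.0238 = 0.1446
P(Topic C | the observation) ≈ 0.165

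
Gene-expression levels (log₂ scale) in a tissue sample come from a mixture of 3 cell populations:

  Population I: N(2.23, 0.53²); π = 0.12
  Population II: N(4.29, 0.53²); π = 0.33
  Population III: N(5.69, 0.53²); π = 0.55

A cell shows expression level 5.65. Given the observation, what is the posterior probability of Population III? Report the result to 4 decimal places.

0.9781

Apply Bayes' rule: the posterior for each component is proportional to its prior times its likelihood at x.
Component likelihoods at x = 5.65:
  p_I = 6.83654e-10
  p_II = 0.027978
  p_III = 0.750581
Unnormalised posteriors:
  P(Z=I)·p_I = 0.12 × 6.83654e-10 = 8.20385e-11
  P(Z=II)·p_II = 0.33 × 0.027978 = 0.00923276
  P(Z=III)·p_III = 0.55 × 0.750581 = 0.412819
Evidence: 8.20385e-11 + 0.00923276 + 0.412819 = 0.422052
So the posterior for Population III is 0.412819 / 0.422052 ≈ 0.9781.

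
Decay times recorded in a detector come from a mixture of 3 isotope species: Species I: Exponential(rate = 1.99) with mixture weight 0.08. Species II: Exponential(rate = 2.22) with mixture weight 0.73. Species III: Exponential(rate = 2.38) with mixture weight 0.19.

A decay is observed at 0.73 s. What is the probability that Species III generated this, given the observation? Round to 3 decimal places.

0.182

Posterior ∝ prior × likelihood, so P(k | x) ∝ π_k f_k(x); normalise over all components.
Component likelihoods at x = 0.73 s:
  p_I = 1.99·e^(−1.99·0.73) = 1.99·e^(−1.4527) = 0.465536
  p_II = 2.22·e^(−2.22·0.73) = 2.22·e^(−1.6206) = 0.439072
  p_III = 2.38·e^(−2.38·0.73) = 2.38·e^(−1.7374) = 0.418826
Prior × likelihood for each component:
  π_I·p_I = 0.08 × 0.465536 = 0.0372429
  π_II·p_II = 0.73 × 0.439072 = 0.320522
  π_III·p_III = 0.19 × 0.418826 = 0.079577
Denominator: 0.0372429 + 0.320522 + 0.079577 = 0.437342
P(Species III | the observation) ≈ 0.182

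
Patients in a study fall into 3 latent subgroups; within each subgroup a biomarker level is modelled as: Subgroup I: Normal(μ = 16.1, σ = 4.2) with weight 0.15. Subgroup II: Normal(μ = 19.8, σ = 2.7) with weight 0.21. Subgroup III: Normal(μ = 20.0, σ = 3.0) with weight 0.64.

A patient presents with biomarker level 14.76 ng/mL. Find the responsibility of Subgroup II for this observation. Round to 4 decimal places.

Apply Bayes' rule: the posterior for each component is proportional to its prior times its likelihood at x.
Evaluate each component's likelihood at the observed value:
  p_I = (1/(4.2·√(2π)))·exp(−(14.76−16.1)²/(2·4.2²)) = 0.094986·exp(-0.05090) = 0.0902728
  p_II = (1/(2.7·√(2π)))·exp(−(14.76−19.8)²/(2·2.7²)) = 0.147756·exp(-1.74222) = 0.0258767
  p_III = (1/(3.0·√(2π)))·exp(−(14.76−20.0)²/(2·3.0²)) = 0.132981·exp(-1.52542) = 0.0289272
Prior × likelihood for each component:
  w_I·p_I = 0.15 × 0.0902728 = 0.0135409
  w_II·p_II = 0.21 × 0.0258767 = 0.00543411
  w_III·p_III = 0.64 × 0.0289272 = 0.0185134
Normaliser: 0.0135409 + 0.00543411 + 0.0185134 = 0.0374884
Responsibility of Subgroup II: 0.00543411 / 0.0374884 ≈ 0.1450

0.1450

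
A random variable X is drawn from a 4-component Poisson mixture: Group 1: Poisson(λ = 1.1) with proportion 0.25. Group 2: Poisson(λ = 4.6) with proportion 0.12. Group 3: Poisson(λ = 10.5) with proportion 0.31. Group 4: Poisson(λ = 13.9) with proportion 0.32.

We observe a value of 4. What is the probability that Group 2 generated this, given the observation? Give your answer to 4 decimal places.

By Bayes' theorem, P(k | x) = w_k f_k(x) / Σ_j w_j f_j(x).
Component likelihoods at x = 4:
  L_1 = 0.0203065
  L_2 = 0.187528
  L_3 = 0.0139461
  L_4 = 0.0014294
Prior × likelihood for each component:
  w_1·L_1 = 0.25 × 0.0203065 = 0.00507663
  w_2·L_2 = 0.12 × 0.187528 = 0.0225033
  w_3·L_3 = 0.31 × 0.0139461 = 0.0043233
  w_4·L_4 = 0.32 × 0.0014294 = 0.000457409
Denominator: 0.00507663 + 0.0225033 + 0.0043233 + 0.000457409 = 0.0323607
P(Group 2 | 4) ≈ 0.6954

0.6954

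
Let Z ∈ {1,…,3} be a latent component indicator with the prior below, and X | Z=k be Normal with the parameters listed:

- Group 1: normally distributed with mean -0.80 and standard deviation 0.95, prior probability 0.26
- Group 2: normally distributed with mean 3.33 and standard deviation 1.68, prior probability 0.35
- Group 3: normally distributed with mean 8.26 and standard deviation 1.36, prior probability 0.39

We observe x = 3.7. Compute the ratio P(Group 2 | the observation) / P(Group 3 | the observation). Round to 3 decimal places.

195.847

Since P(k|x) ∝ π_k f_k(x), the posterior odds are π_i f_i(x) / (π_j f_j(x)).
Normal densities:
  f_1 = (1/(0.95·√(2π)))·exp(−(3.7−-0.80)²/(2·0.95²)) = 0.419939·exp(-11.21884) = 5.63518e-06
  f_2 = (1/(1.68·√(2π)))·exp(−(3.7−3.33)²/(2·1.68²)) = 0.237466·exp(-0.02425) = 0.231776
  f_3 = (1/(1.36·√(2π)))·exp(−(3.7−8.26)²/(2·1.36²)) = 0.293340·exp(-5.62111) = 0.00106208
Posterior odds = (π_2·f_2) / (π_3·f_3) = (0.35·0.231776) / (0.39·0.00106208) = 0.0811215 / 0.000414209 ≈ 195.847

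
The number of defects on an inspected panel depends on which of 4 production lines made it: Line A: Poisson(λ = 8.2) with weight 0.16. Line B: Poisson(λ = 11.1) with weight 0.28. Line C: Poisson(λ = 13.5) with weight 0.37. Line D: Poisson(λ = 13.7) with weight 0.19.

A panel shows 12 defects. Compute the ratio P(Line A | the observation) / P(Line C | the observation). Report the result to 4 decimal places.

Posterior odds = (π_i f_i(x)) / (π_j f_j(x)); the normalising sum cancels.
Evaluate each component's likelihood at the observed value:
  p_A = 0.0529925
  p_B = 0.110375
  p_C = 0.10488
  p_D = 0.102441
Odds = (0.16/0.37) × (0.0529925/0.10488) = 0.432432 × 0.505268 ≈ 0.2185

0.2185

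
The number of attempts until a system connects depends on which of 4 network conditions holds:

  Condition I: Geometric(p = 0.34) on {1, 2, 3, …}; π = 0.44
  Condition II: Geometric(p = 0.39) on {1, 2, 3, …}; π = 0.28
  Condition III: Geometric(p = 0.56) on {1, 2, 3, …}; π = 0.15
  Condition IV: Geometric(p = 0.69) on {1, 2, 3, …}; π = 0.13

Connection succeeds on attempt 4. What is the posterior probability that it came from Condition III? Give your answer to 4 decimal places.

P(component k | x) = π_k·f_k(x) / marginal(x), where marginal(x) = Σ_j π_j·f_j(x).
Evaluate each component's likelihood at the observed value:
  L_I = 0.0977486
  L_II = 0.0885226
  L_III = 0.047703
  L_IV = 0.0205558
Prior × likelihood for each component:
  π_I·L_I = 0.44 × 0.0977486 = 0.0430094
  π_II·L_II = 0.28 × 0.0885226 = 0.0247863
  π_III·L_III = 0.15 × 0.047703 = 0.00715546
  π_IV·L_IV = 0.13 × 0.0205558 = 0.00267225
Sum: 0.0430094 + 0.0247863 + 0.00715546 + 0.00267225 = 0.0776234
P(Condition III | x) ≈ 0.0922

0.0922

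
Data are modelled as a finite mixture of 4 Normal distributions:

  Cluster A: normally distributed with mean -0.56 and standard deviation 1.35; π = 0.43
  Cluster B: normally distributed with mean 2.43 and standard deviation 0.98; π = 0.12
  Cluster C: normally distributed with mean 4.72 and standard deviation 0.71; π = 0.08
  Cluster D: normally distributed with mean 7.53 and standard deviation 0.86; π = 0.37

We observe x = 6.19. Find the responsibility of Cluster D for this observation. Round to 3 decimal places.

0.906

Apply Bayes' rule: the posterior for each component is proportional to its prior times its likelihood at x.
Evaluate each component's likelihood at the observed value:
  p_A = (1/(1.35·√(2π)))·exp(−(6.19−-0.56)²/(2·1.35²)) = 0.295513·exp(-12.50000) = 1.10127e-06
  p_B = (1/(0.98·√(2π)))·exp(−(6.19−2.43)²/(2·0.98²)) = 0.407084·exp(-7.36027) = 0.000258917
  p_C = (1/(0.71·√(2π)))·exp(−(6.19−4.72)²/(2·0.71²)) = 0.561891·exp(-2.14332) = 0.0658897
  p_D = (1/(0.86·√(2π)))·exp(−(6.19−7.53)²/(2·0.86²)) = 0.463886·exp(-1.21390) = 0.137791
Unnormalised posteriors:
  π_A·p_A = 0.43 × 1.10127e-06 = 4.73548e-07
  π_B·p_B = 0.12 × 0.000258917 = 3.10701e-05
  π_C·p_C = 0.08 × 0.0658897 = 0.00527118
  π_D·p_D = 0.37 × 0.137791 = 0.0509828
Normaliser: 4.73548e-07 + 3.10701e-05 + 0.00527118 + 0.0509828 = 0.0562855
P(Cluster D | data) = 0.0509828 / 0.0562855 ≈ 0.906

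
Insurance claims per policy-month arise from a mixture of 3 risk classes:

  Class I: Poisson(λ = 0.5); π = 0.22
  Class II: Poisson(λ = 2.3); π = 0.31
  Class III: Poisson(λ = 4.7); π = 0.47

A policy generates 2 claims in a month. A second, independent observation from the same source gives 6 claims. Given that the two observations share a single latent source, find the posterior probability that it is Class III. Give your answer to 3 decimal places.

Apply Bayes' rule: the posterior for each component is proportional to its prior times its likelihood at x.
Since both observations come from the same component, the likelihood for component k is f_k(x₁)·f_k(x₂).
  L_I = [e^(−0.5)·0.5^2/2! = 0.0758163] × [1.31626e-05] = 9.97937e-07
  L_II = [e^(−2.3)·2.3^2/2! = 0.265185] × [0.0206138] = 0.00546645
  L_III = [e^(−4.7)·4.7^2/2! = 0.100457] × [0.136167] = 0.0136789
Unnormalised posteriors:
  π_I·L_I = 0.22 × 9.97937e-07 = 2.19546e-07
  π_II·L_II = 0.31 × 0.00546645 = 0.0016946
  π_III·L_III = 0.47 × 0.0136789 = 0.0064291
Marginal: 2.19546e-07 + 0.0016946 + 0.0064291 = 0.00812392
P(Class III | x₁, x₂) = 0.0064291 / 0.00812392 ≈ 0.791

0.791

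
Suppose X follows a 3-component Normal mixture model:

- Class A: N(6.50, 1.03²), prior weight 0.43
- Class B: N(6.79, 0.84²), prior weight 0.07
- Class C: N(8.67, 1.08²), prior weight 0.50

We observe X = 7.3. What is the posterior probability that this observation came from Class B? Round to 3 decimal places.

The responsibility of component k is π_k f_k(x) divided by Σ_j π_j f_j(x).
Normal densities:
  p_A = 0.286468
  p_B = 0.394989
  p_C = 0.165221
Unnormalised posteriors:
  π_A·p_A = 0.43 × 0.286468 = 0.123181
  π_B·p_B = 0.07 × 0.394989 = 0.0276493
  π_C·p_C = 0.50 × 0.165221 = 0.0826107
Evidence: 0.123181 + 0.0276493 + 0.0826107 = 0.233441
So the posterior for Class B is 0.0276493 / 0.233441 ≈ 0.118.

0.118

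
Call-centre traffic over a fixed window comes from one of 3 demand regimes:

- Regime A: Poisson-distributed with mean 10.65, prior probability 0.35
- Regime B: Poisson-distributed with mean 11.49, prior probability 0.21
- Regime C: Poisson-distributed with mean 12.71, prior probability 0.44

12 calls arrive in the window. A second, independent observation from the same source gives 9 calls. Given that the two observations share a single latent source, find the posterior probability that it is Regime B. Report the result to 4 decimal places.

0.2306

P(component k | x) = π_k·f_k(x) / marginal(x), where marginal(x) = Σ_j π_j·f_j(x).
Since both observations come from the same component, the likelihood for component k is f_k(x₁)·f_k(x₂).
  f_A = [e^(−10.65)·10.65^12/12! = 0.105347] × [0.115119] = 0.0121274
  f_B = [e^(−11.49)·11.49^12/12! = 0.113099] × [0.0984178] = 0.011131
  f_C = [e^(−12.71)·12.71^12/12! = 0.11208] × [0.072055] = 0.0080759
Unnormalised posteriors:
  π_A·f_A = 0.35 × 0.0121274 = 0.00424461
  π_B·f_B = 0.21 × 0.011131 = 0.00233751
  π_C·f_C = 0.44 × 0.0080759 = 0.0035534
Normaliser: 0.00424461 + 0.00233751 + 0.0035534 = 0.0101355
So the posterior for Regime B is 0.00233751 / 0.0101355 ≈ 0.2306.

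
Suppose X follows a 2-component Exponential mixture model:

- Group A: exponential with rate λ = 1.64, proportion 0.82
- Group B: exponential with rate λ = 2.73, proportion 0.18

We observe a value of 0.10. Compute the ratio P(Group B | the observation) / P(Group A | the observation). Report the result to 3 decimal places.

Since P(k|x) ∝ w_k f_k(x), the posterior odds are w_i f_i(x) / (w_j f_j(x)).
Component likelihoods at x = 0.10:
  L_A = 1.64·e^(−1.64·0.10) = 1.64·e^(−0.1640) = 1.39194
  L_B = 2.73·e^(−2.73·0.10) = 2.73·e^(−0.2730) = 2.07778
Odds = (0.18/0.82) × (2.07778/1.39194) = 0.219512 × 1.49273 ≈ 0.328

0.328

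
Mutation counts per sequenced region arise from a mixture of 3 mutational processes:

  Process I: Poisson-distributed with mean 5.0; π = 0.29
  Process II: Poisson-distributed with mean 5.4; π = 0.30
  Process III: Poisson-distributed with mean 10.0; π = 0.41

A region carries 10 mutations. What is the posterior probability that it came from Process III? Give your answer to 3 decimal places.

P(component k | x) = w_k·f_k(x) / marginal(x), where marginal(x) = Σ_j w_j·f_j(x).
Poisson probabilities:
  L_I = 0.0181328
  L_II = 0.0262412
  L_III = 0.12511
Prior × likelihood for each component:
  w_I·L_I = 0.29 × 0.0181328 = 0.00525851
  w_II·L_II = 0.30 × 0.0262412 = 0.00787237
  w_III·L_III = 0.41 × 0.12511 = 0.0512951
Normaliser: 0.00525851 + 0.00787237 + 0.0512951 = 0.064426
P(Process III | 10 mutations) = 0.0512951 / 0.064426 ≈ 0.796

0.796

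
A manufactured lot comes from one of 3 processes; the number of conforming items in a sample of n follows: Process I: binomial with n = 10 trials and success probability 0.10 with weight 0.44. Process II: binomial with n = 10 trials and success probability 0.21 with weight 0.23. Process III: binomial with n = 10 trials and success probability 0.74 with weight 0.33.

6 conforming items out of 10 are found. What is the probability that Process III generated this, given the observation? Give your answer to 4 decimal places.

0.9688

By Bayes' theorem, P(k | x) = π_k f_k(x) / Σ_j π_j f_j(x).
Evaluate each component's likelihood at the observed value:
  f_I = C(10,6)·0.10^6·0.90^4 = 210·1e-06·0.6561 = 0.000137781
  f_II = C(10,6)·0.21^6·0.79^4 = 210·8.57661e-05·0.389501 = 0.00701525
  f_III = C(10,6)·0.74^6·0.26^4 = 210·0.164206·0.00456976 = 0.157581
Multiply by the mixture weights:
  π_I·f_I = 0.44 × 0.000137781 = 6.06236e-05
  π_II·f_II = 0.23 × 0.00701525 = 0.00161351
  π_III·f_III = 0.33 × 0.157581 = 0.0520016
Denominator: 6.06236e-05 + 0.00161351 + 0.0520016 = 0.0536758
So the posterior for Process III is 0.0520016 / 0.0536758 ≈ 0.9688.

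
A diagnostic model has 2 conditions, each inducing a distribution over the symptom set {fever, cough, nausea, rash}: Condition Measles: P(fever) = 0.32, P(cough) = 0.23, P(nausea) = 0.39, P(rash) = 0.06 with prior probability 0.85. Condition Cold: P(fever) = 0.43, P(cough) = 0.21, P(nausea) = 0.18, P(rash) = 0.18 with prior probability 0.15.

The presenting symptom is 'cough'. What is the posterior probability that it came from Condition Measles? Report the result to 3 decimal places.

Apply Bayes' rule: the posterior for each component is proportional to its prior times its likelihood at x.
Component likelihoods at x = 'cough':
  f_Measles = P(cough | comp) = 0.23
  f_Cold = P(cough | comp) = 0.21
Prior × likelihood for each component:
  w_Measles·f_Measles = 0.85 × 0.23 = 0.1955
  w_Cold·f_Cold = 0.15 × 0.21 = 0.0315
Sum: 0.1955 + 0.0315 = 0.227
P(Condition Measles | the observation) ≈ 0.861

0.861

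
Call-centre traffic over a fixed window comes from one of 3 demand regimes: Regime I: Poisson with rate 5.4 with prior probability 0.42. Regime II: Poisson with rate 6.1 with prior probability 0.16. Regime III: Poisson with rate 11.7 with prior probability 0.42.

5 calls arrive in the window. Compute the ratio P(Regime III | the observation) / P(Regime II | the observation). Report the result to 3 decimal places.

Posterior odds = (π_i f_i(x)) / (π_j f_j(x)); the normalising sum cancels.
Poisson probabilities:
  p_I = e^(−5.4)·5.4^5/5! = 0.172821
  p_II = e^(−6.1)·6.1^5/5! = 0.15786
  p_III = e^(−11.7)·11.7^5/5! = 0.0151531
0.00636432 / 0.0252576 ≈ 0.252

0.252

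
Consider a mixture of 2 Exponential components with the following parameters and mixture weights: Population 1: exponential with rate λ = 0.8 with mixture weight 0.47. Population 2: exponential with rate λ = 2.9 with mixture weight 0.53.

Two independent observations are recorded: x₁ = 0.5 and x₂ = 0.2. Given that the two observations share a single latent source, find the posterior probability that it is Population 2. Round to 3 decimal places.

The responsibility of component k is π_k f_k(x) divided by Σ_j π_j f_j(x).
Since both observations come from the same component, the likelihood for component k is f_k(x₁)·f_k(x₂).
  p_1 = [0.8·e^(−0.8·0.5) = 0.8·e^(−0.4000) = 0.536256] × [0.681715] = 0.365574
  p_2 = [2.9·e^(−2.9·0.5) = 2.9·e^(−1.4500) = 0.680254] × [1.62371] = 1.10453
Unnormalised posteriors:
  π_1·p_1 = 0.47 × 0.365574 = 0.17182
  π_2·p_2 = 0.53 × 1.10453 = 0.585402
Sum: 0.17182 + 0.585402 = 0.757222
So the posterior for Population 2 is 0.585402 / 0.757222 ≈ 0.773.

0.773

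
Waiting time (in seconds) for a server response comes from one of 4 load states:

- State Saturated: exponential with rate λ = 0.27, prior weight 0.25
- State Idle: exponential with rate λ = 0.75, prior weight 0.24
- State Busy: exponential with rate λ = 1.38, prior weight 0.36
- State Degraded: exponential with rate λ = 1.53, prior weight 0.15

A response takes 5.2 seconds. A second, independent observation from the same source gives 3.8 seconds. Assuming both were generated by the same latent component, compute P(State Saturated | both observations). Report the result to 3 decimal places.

By Bayes' theorem, P(k | x) = P(Z=k) f_k(x) / Σ_j P(Z=j) f_j(x).
Since both observations come from the same component, the likelihood for component k is f_k(x₁)·f_k(x₂).
  p_Saturated = [0.27·e^(−0.27·5.2) = 0.27·e^(−1.4040) = 0.0663154] × [0.0967782] = 0.00641789
  p_Idle = [0.75·e^(−0.75·5.2) = 0.75·e^(−3.9000) = 0.0151814] × [0.0433832] = 0.00065862
  p_Busy = [1.38·e^(−1.38·5.2) = 1.38·e^(−7.1760) = 0.00105531] × [0.00728516] = 7.68813e-06
  p_Degraded = [1.53·e^(−1.53·5.2) = 1.53·e^(−7.9560) = 0.000536345] × [0.00456776] = 2.4499e-06
Unnormalised posteriors:
  P(Z=Saturated)·p_Saturated = 0.25 × 0.00641789 = 0.00160447
  P(Z=Idle)·p_Idle = 0.24 × 0.00065862 = 0.000158069
  P(Z=Busy)·p_Busy = 0.36 × 7.68813e-06 = 2.76773e-06
  P(Z=Degraded)·p_Degraded = 0.15 × 2.4499e-06 = 3.67485e-07
Denominator: 0.00160447 + 0.000158069 + 2.76773e-06 + 3.67485e-07 = 0.00176568
P(State Saturated | x₁, x₂) ≈ 0.909

0.909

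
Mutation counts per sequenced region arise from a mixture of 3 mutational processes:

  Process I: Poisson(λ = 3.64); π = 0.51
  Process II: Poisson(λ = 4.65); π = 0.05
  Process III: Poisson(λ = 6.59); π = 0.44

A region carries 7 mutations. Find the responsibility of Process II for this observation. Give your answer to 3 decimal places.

Posterior ∝ prior × likelihood, so P(k | x) ∝ π_k f_k(x); normalise over all components.
Component likelihoods at x = 7 mutations:
  f_I = 0.0441009
  f_II = 0.0891807
  f_III = 0.147152
Prior × likelihood for each component:
  π_I·f_I = 0.51 × 0.0441009 = 0.0224914
  π_II·f_II = 0.05 × 0.0891807 = 0.00445903
  π_III·f_III = 0.44 × 0.147152 = 0.064747
Evidence: 0.0224914 + 0.00445903 + 0.064747 = 0.0916974
Responsibility of Process II: 0.00445903 / 0.0916974 ≈ 0.049

0.049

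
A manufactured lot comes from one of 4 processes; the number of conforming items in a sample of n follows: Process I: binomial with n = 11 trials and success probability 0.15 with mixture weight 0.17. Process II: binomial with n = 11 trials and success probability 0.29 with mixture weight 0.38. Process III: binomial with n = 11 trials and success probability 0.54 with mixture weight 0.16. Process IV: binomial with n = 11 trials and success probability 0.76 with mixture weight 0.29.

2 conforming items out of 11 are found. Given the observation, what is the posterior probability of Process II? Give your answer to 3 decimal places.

0.612

The responsibility of component k is π_k f_k(x) divided by Σ_j π_j f_j(x).
Binomial probabilities:
  p_I = 0.286626
  p_II = 0.212072
  p_III = 0.0147901
  p_IV = 8.39249e-05
Multiply by the mixture weights:
  π_I·p_I = 0.17 × 0.286626 = 0.0487264
  π_II·p_II = 0.38 × 0.212072 = 0.0805875
  π_III·p_III = 0.16 × 0.0147901 = 0.00236641
  π_IV·p_IV = 0.29 × 8.39249e-05 = 2.43382e-05
Denominator: 0.0487264 + 0.0805875 + 0.00236641 + 2.43382e-05 = 0.131705
Responsibility of Process II: 0.0805875 / 0.131705 ≈ 0.612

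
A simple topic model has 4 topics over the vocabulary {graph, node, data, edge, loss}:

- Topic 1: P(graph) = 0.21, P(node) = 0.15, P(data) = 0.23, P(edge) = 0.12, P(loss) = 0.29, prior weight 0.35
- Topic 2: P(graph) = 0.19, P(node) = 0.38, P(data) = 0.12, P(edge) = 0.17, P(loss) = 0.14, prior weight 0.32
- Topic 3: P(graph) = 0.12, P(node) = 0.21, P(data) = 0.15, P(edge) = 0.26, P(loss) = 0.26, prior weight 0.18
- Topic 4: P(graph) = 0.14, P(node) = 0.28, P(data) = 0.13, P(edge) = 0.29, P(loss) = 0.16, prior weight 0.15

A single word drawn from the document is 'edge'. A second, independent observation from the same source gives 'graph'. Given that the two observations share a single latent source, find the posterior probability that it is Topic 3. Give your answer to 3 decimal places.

By Bayes' theorem, P(k | x) = P(Z=k) f_k(x) / Σ_j P(Z=j) f_j(x).
Since both observations come from the same component, the likelihood for component k is f_k(x₁)·f_k(x₂).
  f_1 = [0.12] × [0.21] = 0.0252
  f_2 = [0.17] × [0.19] = 0.0323
  f_3 = [0.26] × [0.12] = 0.0312
  f_4 = [0.29] × [0.14] = 0.0406
Unnormalised posteriors:
  P(Z=1)·f_1 = 0.35 × 0.0252 = 0.00882
  P(Z=2)·f_2 = 0.32 × 0.0323 = 0.010336
  P(Z=3)·f_3 = 0.18 × 0.0312 = 0.005616
  P(Z=4)·f_4 = 0.15 × 0.0406 = 0.00609
Sum: 0.00882 + 0.010336 + 0.005616 + 0.00609 = 0.030862
Responsibility of Topic 3: 0.005616 / 0.030862 ≈ 0.182

0.182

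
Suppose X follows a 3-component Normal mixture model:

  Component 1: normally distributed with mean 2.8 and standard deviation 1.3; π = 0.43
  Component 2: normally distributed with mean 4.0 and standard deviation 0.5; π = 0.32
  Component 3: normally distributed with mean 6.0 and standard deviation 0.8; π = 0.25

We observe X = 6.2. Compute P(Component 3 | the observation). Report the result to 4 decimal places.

0.9654

By Bayes' theorem, P(k | x) = π_k f_k(x) / Σ_j π_j f_j(x).
Component likelihoods at x = 6.2:
  L_1 = (1/(1.3·√(2π)))·exp(−(6.2−2.8)²/(2·1.3²)) = 0.306879·exp(-3.42012) = 0.0100376
  L_2 = (1/(0.5·√(2π)))·exp(−(6.2−4.0)²/(2·0.5²)) = 0.797885·exp(-9.68000) = 4.98849e-05
  L_3 = (1/(0.8·√(2π)))·exp(−(6.2−6.0)²/(2·0.8²)) = 0.498678·exp(-0.03125) = 0.483335
Unnormalised posteriors:
  π_1·L_1 = 0.43 × 0.0100376 = 0.00431615
  π_2·L_2 = 0.32 × 4.98849e-05 = 1.59632e-05
  π_3·L_3 = 0.25 × 0.483335 = 0.120834
Evidence: 0.00431615 + 1.59632e-05 + 0.120834 = 0.125166
P(Component 3 | data) ≈ 0.9654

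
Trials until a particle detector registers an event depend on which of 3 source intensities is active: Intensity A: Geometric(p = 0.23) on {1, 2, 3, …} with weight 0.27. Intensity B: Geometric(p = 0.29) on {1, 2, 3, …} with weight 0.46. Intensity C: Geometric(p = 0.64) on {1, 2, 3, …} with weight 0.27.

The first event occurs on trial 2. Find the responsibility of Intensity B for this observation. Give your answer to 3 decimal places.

Apply Bayes' rule: the posterior for each component is proportional to its prior times its likelihood at x.
Geometric probabilities:
  L_A = 0.23·(1−0.23)^1 = 0.23·0.77 = 0.1771
  L_B = 0.29·(1−0.29)^1 = 0.29·0.71 = 0.2059
  L_C = 0.64·(1−0.64)^1 = 0.64·0.36 = 0.2304
Prior × likelihood for each component:
  P(Z=A)·L_A = 0.27 × 0.1771 = 0.047817
  P(Z=B)·L_B = 0.46 × 0.2059 = 0.094714
  P(Z=C)·L_C = 0.27 × 0.2304 = 0.062208
Marginal: 0.047817 + 0.094714 + 0.062208 = 0.204739
So the posterior for Intensity B is 0.094714 / 0.204739 ≈ 0.463.

0.463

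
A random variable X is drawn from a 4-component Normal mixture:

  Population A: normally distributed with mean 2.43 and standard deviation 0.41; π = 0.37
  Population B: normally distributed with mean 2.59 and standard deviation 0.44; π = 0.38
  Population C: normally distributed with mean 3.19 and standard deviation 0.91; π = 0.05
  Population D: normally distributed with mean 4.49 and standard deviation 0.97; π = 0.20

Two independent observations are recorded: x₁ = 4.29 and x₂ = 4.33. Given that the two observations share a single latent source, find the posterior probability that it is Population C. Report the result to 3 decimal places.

Apply Bayes' rule: the posterior for each component is proportional to its prior times its likelihood at x.
Since both observations come from the same component, the likelihood for component k is f_k(x₁)·f_k(x₂).
  f_A = [3.30449e-05] × [2.11262e-05] = 6.98113e-10
  f_B = [0.000519938] × [0.000364431] = 1.89482e-07
  f_C = [0.211144] × [0.200024] = 0.0422339
  f_D = [0.402631] × [0.405724] = 0.163357
Unnormalised posteriors:
  π_A·f_A = 0.37 × 6.98113e-10 = 2.58302e-10
  π_B·f_B = 0.38 × 1.89482e-07 = 7.2003e-08
  π_C·f_C = 0.05 × 0.0422339 = 0.0021117
  π_D·f_D = 0.20 × 0.163357 = 0.0326713
Sum: 2.58302e-10 + 7.2003e-08 + 0.0021117 + 0.0326713 = 0.0347831
P(Population C | x) = 0.0021117 / 0.0347831 ≈ 0.061

0.061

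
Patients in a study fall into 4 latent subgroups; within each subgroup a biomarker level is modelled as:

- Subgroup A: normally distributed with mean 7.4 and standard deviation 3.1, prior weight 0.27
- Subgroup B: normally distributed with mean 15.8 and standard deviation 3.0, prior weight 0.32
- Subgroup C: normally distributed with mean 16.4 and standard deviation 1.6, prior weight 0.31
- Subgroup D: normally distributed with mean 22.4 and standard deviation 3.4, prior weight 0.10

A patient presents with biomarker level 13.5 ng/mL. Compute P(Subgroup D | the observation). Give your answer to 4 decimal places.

0.0073

By Bayes' theorem, P(k | x) = P(Z=k) f_k(x) / Σ_j P(Z=j) f_j(x).
Evaluate each component's likelihood at the observed value:
  f_A = (1/(3.1·√(2π)))·exp(−(13.5−7.4)²/(2·3.1²)) = 0.128691·exp(-1.93600) = 0.0185675
  f_B = (1/(3.0·√(2π)))·exp(−(13.5−15.8)²/(2·3.0²)) = 0.132981·exp(-0.29389) = 0.0991184
  f_C = (1/(1.6·√(2π)))·exp(−(13.5−16.4)²/(2·1.6²)) = 0.249339·exp(-1.64258) = 0.0482422
  f_D = (1/(3.4·√(2π)))·exp(−(13.5−22.4)²/(2·3.4²)) = 0.117336·exp(-3.42604) = 0.00381524
Multiply by the mixture weights:
  P(Z=A)·f_A = 0.27 × 0.0185675 = 0.00501321
  P(Z=B)·f_B = 0.32 × 0.0991184 = 0.0317179
  P(Z=C)·f_C = 0.31 × 0.0482422 = 0.0149551
  P(Z=D)·f_D = 0.10 × 0.00381524 = 0.000381524
Denominator: 0.00501321 + 0.0317179 + 0.0149551 + 0.000381524 = 0.0520677
Responsibility of Subgroup D: 0.000381524 / 0.0520677 ≈ 0.0073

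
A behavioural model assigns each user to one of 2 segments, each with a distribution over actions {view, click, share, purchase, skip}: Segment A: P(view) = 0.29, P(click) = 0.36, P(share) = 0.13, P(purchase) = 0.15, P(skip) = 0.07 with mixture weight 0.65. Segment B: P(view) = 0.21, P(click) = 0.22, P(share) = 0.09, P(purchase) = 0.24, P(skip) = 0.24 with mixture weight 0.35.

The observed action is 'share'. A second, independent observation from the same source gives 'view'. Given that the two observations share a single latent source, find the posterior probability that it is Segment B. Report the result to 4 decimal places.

0.2126

The responsibility of component k is w_k f_k(x) divided by Σ_j w_j f_j(x).
Since both observations come from the same component, the likelihood for component k is f_k(x₁)·f_k(x₂).
  p_A = [0.13] × [0.29] = 0.0377
  p_B = [0.09] × [0.21] = 0.0189
Prior × likelihood for each component:
  w_A·p_A = 0.65 × 0.0377 = 0.024505
  w_B·p_B = 0.35 × 0.0189 = 0.006615
Sum: 0.024505 + 0.006615 = 0.03112
So the posterior for Segment B is 0.006615 / 0.03112 ≈ 0.2126.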